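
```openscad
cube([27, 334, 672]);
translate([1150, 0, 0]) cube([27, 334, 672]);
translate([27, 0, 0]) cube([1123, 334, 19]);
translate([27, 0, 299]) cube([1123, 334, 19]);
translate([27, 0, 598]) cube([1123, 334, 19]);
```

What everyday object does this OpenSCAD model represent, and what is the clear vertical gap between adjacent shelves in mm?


A bookshelf. The clear shelf gap is 280 mm.

Two tall side panels with 3 horizontal boards between them — a bookshelf. The first two shelf undersides are at z = 0 and z = 299; with shelf thickness 19, the clear gap is 299 − 0 − 19 = 280 mm.


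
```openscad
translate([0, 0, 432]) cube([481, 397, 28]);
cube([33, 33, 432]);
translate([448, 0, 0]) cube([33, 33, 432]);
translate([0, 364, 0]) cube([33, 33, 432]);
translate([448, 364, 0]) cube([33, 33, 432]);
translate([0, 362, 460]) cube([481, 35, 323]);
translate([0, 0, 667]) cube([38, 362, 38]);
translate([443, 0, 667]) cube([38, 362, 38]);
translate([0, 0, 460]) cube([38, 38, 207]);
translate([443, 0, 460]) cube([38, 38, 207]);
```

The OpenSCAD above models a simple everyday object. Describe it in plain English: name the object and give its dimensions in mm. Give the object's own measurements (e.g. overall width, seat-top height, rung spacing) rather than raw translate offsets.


A chair. The seat is a 481×397×28 mm slab with its top at z = 460 mm, on four 33×33 mm corner legs (flush with the seat edges, standing on z = 0). A flat backrest 35 mm thick, 323 mm tall, spans the full seat width and rises from the seat top along its +y edge, rear face flush with the rear of the seat. Two armrests of 38×38 mm section run along each side from the seat's front edge to the front of the backrest, top faces 245 mm above the seat top and outer faces flush with the seat's x-edges; a 38×38 mm post under the front of each armrest stands on the seat at the front corner.


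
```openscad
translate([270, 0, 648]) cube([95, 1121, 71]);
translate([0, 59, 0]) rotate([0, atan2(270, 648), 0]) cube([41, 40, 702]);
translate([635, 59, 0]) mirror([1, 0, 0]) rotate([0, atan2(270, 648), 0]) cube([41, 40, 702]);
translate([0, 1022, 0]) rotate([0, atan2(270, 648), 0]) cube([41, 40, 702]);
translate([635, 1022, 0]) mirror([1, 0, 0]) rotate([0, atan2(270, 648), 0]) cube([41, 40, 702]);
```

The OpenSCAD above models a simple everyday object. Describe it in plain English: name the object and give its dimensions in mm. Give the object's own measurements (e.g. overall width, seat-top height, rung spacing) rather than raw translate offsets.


A sawhorse. A 95×1121×71 mm beam (x, y, z) sits on two A-frame leg pairs. Each pair is two raked legs of 41×40 mm section (40 mm along y) splaying symmetrically in x. Each leg rises 648 mm vertically over 270 mm of horizontal reach and is 702 mm long along its own axis. Every leg's outer bottom edge rests on the floor and its outer top edge meets a bottom edge of the beam — the left legs (tilting toward +x) meet the beam's −x bottom edge, the right legs (their mirror images, tilting toward −x) meet its +x bottom edge — so the leg tops tuck under the beam, the beam's underside is 648 mm above the floor, and the feet are 635 mm apart outside-to-outside with the beam centred between them. The two leg pairs are set in 59 mm from either end of the beam.


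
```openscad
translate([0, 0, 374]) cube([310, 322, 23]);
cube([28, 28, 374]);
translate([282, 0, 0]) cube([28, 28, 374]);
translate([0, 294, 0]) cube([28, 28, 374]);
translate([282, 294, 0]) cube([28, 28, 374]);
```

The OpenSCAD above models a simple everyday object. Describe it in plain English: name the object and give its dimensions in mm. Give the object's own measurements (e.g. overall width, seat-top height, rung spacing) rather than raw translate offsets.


A simple wooden stool: a rectangular seat 310 mm (x) by 322 mm (y), 23 mm thick, top face at z = 397 mm, on four square legs, each 28×28 mm in cross-section. The legs rest on z = 0, each flush with a corner of the seat.


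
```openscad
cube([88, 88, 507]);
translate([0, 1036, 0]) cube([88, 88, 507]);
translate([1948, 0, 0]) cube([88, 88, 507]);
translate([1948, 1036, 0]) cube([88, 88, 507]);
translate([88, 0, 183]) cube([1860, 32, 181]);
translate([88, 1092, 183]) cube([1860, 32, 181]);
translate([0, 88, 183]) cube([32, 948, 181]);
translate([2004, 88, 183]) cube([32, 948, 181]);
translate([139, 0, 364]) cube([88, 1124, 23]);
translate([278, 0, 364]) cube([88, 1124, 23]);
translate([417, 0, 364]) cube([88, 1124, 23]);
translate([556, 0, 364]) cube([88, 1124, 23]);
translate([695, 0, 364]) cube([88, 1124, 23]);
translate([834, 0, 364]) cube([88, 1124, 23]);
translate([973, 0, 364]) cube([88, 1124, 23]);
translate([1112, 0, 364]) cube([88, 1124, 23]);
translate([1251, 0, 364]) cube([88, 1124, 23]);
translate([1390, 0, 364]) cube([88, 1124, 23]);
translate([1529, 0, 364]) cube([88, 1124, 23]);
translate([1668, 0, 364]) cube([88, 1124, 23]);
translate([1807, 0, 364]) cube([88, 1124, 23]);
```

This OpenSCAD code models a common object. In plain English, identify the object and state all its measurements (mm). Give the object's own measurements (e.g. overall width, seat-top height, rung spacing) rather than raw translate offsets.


A bed frame 2036 mm long (x) by 1124 mm wide (y). Four 88×88 mm corner posts, 507 mm tall, at the corners of the footprint. Four rails of 32 mm thickness and 181 mm height run between adjacent posts with their undersides at z = 183 mm, their outer faces flush with the outside of the frame (the two x-running rails run between the posts' inner faces; the two y-running rails run between the posts' inner faces). 13 slats, each 88 mm wide (x) and 23 mm thick, lie across the top of the two x-running rails, running the full 1124 mm width of the frame in y; along x they sit between the end posts with a 51 mm gap after the −x posts and between neighbouring slats, leaving 53 mm before the +x posts.


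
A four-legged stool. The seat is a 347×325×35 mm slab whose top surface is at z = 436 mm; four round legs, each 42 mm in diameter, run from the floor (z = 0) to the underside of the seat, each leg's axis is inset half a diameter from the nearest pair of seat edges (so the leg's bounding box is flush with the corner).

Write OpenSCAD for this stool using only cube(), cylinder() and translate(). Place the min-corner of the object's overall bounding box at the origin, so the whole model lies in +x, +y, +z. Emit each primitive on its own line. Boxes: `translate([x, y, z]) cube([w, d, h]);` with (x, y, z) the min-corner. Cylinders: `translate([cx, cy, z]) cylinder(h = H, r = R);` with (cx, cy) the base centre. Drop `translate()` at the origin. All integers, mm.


// leg_h = 436 - 35 = 401
translate([0, 0, 401]) cube([347, 325, 35]);
translate([21, 21, 0]) cylinder(h = 401, r = 21);
translate([326, 21, 0]) cylinder(h = 401, r = 21);
translate([21, 304, 0]) cylinder(h = 401, r = 21);
translate([326, 304, 0]) cylinder(h = 401, r = 21);


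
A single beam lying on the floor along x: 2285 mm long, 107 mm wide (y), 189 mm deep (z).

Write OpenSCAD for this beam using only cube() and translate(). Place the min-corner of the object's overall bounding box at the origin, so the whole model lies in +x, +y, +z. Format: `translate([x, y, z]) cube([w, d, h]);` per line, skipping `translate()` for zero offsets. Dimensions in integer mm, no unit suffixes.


cube([2285, 107, 189]);


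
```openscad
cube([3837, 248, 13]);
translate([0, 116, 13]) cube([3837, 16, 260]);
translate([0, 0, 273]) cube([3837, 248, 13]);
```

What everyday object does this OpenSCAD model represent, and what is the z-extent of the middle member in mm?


An I-beam. The web height is 260 mm.

Two wide flanges with a thin centred web — an I-beam. Overall 286 mm minus two 13 mm flanges gives a web of 286 − 2·13 = 260 mm.


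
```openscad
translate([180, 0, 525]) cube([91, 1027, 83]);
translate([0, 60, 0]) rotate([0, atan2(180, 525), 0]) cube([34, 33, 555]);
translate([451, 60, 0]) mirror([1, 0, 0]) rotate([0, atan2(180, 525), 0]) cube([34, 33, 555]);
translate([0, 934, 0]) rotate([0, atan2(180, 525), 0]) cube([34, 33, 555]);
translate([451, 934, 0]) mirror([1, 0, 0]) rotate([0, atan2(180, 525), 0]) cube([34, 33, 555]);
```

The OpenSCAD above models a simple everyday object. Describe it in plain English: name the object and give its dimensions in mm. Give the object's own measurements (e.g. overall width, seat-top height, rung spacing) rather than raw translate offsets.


A sawhorse. A 91×1027×83 mm beam (x, y, z) sits on two A-frame leg pairs. Each pair is two raked legs of 34×33 mm section (33 mm along y) splaying symmetrically in x. Each leg rises 525 mm vertically over 180 mm of horizontal reach and is 555 mm long along its own axis. Every leg's outer bottom edge rests on the floor and its outer top edge meets a bottom edge of the beam — the left legs (tilting toward +x) meet the beam's −x bottom edge, the right legs (their mirror images, tilting toward −x) meet its +x bottom edge — so the leg tops tuck under the beam, the beam's underside is 525 mm above the floor, and the feet are 451 mm apart outside-to-outside with the beam centred between them. The two leg pairs are set in 60 mm from either end of the beam.


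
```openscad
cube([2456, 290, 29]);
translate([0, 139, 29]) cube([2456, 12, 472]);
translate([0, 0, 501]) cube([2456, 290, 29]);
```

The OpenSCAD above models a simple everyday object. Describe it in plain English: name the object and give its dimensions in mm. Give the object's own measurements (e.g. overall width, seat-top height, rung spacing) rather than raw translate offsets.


An I-beam lying along x, 2456 mm long. Overall section height 530 mm. Two flanges 290 mm wide (y) and 29 mm thick, one on the floor and one at the top; a web 12 mm thick runs between them, centred on the flange width.


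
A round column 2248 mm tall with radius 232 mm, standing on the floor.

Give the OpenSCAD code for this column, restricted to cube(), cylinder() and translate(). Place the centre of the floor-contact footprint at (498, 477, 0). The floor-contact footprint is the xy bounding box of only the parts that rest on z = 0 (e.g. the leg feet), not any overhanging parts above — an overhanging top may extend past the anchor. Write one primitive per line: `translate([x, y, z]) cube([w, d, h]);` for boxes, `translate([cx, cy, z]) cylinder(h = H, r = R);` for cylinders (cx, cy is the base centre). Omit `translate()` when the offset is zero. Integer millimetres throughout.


translate([498, 477, 0]) cylinder(h = 2248, r = 232);


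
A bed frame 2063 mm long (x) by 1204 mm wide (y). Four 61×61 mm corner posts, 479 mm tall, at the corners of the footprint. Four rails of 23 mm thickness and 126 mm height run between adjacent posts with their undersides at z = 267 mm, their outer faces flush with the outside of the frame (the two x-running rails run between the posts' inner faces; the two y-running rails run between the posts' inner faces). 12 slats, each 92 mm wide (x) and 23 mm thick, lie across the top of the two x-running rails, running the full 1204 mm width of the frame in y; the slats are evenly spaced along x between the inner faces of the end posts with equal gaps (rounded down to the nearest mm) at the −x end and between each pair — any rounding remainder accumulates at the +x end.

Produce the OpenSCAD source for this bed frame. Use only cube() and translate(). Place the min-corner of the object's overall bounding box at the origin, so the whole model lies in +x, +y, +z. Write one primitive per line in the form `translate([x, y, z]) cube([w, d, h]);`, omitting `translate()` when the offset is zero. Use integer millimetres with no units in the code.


cube([61, 61, 479]);
translate([0, 1143, 0]) cube([61, 61, 479]);
translate([2002, 0, 0]) cube([61, 61, 479]);
translate([2002, 1143, 0]) cube([61, 61, 479]);
translate([61, 0, 267]) cube([1941, 23, 126]);
translate([61, 1181, 267]) cube([1941, 23, 126]);
translate([0, 61, 267]) cube([23, 1082, 126]);
translate([2040, 61, 267]) cube([23, 1082, 126]);
translate([125, 0, 393]) cube([92, 1204, 23]);
translate([281, 0, 393]) cube([92, 1204, 23]);
translate([437, 0, 393]) cube([92, 1204, 23]);
translate([593, 0, 393]) cube([92, 1204, 23]);
translate([749, 0, 393]) cube([92, 1204, 23]);
translate([905, 0, 393]) cube([92, 1204, 23]);
translate([1061, 0, 393]) cube([92, 1204, 23]);
translate([1217, 0, 393]) cube([92, 1204, 23]);
translate([1373, 0, 393]) cube([92, 1204, 23]);
translate([1529, 0, 393]) cube([92, 1204, 23]);
translate([1685, 0, 393]) cube([92, 1204, 23]);
translate([1841, 0, 393]) cube([92, 1204, 23]);


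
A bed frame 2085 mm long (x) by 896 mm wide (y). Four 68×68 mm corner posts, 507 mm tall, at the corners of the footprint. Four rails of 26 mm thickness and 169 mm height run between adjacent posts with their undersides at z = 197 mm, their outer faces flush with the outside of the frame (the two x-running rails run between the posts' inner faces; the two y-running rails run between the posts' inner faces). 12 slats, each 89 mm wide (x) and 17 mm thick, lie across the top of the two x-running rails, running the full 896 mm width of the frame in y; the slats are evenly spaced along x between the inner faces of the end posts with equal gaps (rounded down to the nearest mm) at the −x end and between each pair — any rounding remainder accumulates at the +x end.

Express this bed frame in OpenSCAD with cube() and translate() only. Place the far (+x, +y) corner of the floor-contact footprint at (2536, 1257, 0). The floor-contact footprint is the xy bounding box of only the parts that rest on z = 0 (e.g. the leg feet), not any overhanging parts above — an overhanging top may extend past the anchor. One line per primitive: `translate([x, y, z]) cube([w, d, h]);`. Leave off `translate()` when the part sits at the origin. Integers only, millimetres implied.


translate([451, 361, 0]) cube([68, 68, 507]);
translate([451, 1189, 0]) cube([68, 68, 507]);
translate([2468, 361, 0]) cube([68, 68, 507]);
translate([2468, 1189, 0]) cube([68, 68, 507]);
translate([519, 361, 197]) cube([1949, 26, 169]);
translate([519, 1231, 197]) cube([1949, 26, 169]);
translate([451, 429, 197]) cube([26, 760, 169]);
translate([2510, 429, 197]) cube([26, 760, 169]);
translate([586, 361, 366]) cube([89, 896, 17]);
translate([742, 361, 366]) cube([89, 896, 17]);
translate([898, 361, 366]) cube([89, 896, 17]);
translate([1054, 361, 366]) cube([89, 896, 17]);
translate([1210, 361, 366]) cube([89, 896, 17]);
translate([1366, 361, 366]) cube([89, 896, 17]);
translate([1522, 361, 366]) cube([89, 896, 17]);
translate([1678, 361, 366]) cube([89, 896, 17]);
translate([1834, 361, 366]) cube([89, 896, 17]);
translate([1990, 361, 366]) cube([89, 896, 17]);
translate([2146, 361, 366]) cube([89, 896, 17]);
translate([2302, 361, 366]) cube([89, 896, 17]);


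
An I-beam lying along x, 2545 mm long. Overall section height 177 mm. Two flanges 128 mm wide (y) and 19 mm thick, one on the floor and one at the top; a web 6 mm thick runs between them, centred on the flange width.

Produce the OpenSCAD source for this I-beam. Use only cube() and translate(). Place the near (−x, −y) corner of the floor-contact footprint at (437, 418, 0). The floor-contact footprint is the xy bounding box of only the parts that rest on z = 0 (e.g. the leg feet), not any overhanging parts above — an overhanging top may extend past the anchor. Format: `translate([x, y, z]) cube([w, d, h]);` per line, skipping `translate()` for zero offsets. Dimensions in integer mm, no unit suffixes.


translate([437, 418, 0]) cube([2545, 128, 19]);
translate([437, 479, 19]) cube([2545, 6, 139]);
translate([437, 418, 158]) cube([2545, 128, 19]);


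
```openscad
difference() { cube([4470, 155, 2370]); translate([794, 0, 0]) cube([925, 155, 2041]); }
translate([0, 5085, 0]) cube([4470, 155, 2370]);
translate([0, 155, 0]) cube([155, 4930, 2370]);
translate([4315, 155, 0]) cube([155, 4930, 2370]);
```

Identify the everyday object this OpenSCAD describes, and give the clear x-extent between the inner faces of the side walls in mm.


A single room. The interior width is 4160 mm.

Four walls enclosing a rectangle with a door in the front wall — a room. Outside width 4470 minus two 155 mm walls gives 4160 mm.


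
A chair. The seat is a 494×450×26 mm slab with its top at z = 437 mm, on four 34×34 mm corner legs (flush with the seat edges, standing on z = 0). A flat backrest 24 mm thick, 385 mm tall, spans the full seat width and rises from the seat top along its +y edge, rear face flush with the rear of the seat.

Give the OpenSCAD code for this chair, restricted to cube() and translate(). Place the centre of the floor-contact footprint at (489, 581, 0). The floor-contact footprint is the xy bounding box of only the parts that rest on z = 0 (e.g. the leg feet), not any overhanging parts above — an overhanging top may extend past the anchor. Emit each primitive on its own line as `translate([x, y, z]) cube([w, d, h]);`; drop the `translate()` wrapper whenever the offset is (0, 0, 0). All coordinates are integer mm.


// leg_h = 437 - 26 = 411
translate([242, 356, 411]) cube([494, 450, 26]);
translate([242, 356, 0]) cube([34, 34, 411]);
translate([702, 356, 0]) cube([34, 34, 411]);
translate([242, 772, 0]) cube([34, 34, 411]);
translate([702, 772, 0]) cube([34, 34, 411]);
translate([242, 782, 437]) cube([494, 24, 385]);


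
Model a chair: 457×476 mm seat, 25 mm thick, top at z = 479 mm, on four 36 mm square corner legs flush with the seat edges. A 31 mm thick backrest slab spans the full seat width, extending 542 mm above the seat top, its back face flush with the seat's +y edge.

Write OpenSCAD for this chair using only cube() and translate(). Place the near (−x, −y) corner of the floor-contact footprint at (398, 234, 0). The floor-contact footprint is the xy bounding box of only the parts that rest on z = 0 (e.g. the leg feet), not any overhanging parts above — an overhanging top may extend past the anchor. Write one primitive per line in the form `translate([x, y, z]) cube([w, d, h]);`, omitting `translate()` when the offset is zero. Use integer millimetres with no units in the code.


// leg_h = 479 - 25 = 454
translate([398, 234, 454]) cube([457, 476, 25]);
translate([398, 234, 0]) cube([36, 36, 454]);
translate([819, 234, 0]) cube([36, 36, 454]);
translate([398, 674, 0]) cube([36, 36, 454]);
translate([819, 674, 0]) cube([36, 36, 454]);
translate([398, 679, 479]) cube([457, 31, 542]);


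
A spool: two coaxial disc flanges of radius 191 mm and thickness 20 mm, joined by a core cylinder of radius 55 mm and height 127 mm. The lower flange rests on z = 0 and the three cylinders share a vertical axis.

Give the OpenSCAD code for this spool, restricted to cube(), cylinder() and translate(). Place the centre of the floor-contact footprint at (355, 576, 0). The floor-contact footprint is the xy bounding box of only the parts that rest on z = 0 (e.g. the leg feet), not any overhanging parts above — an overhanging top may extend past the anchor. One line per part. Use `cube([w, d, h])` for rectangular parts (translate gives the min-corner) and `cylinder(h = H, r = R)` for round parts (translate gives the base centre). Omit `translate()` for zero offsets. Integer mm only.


translate([355, 576, 0]) cylinder(h = 20, r = 191);
translate([355, 576, 20]) cylinder(h = 127, r = 55);
translate([355, 576, 147]) cylinder(h = 20, r = 191);


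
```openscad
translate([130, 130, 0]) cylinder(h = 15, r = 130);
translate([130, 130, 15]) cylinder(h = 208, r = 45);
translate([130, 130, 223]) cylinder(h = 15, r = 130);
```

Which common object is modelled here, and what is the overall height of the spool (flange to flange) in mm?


A spool. The overall height is 238 mm.

Three coaxial cylinders, large–small–large — a spool. Two 15 mm flanges and a 208 mm core give 15 + 208 + 15 = 238 mm.


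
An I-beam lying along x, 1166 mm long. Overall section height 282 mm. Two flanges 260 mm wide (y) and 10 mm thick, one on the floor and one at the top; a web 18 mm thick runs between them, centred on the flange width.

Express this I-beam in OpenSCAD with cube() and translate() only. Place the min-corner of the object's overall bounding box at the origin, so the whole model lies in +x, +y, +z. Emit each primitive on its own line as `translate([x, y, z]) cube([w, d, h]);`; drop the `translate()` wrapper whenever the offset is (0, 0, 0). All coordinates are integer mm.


cube([1166, 260, 10]);
translate([0, 121, 10]) cube([1166, 18, 262]);
translate([0, 0, 272]) cube([1166, 260, 10]);


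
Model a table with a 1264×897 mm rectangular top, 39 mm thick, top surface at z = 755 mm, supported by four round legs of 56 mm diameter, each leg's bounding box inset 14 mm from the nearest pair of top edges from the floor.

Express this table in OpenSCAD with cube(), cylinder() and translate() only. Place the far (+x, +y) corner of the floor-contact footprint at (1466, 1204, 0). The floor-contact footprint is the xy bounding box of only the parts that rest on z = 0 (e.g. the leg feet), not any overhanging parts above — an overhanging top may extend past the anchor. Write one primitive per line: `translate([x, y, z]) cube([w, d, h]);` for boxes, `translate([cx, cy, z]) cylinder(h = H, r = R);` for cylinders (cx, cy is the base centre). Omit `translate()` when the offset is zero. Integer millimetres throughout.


// leg_h = 755 - 39 = 716
translate([216, 321, 716]) cube([1264, 897, 39]);
translate([258, 363, 0]) cylinder(h = 716, r = 28);
translate([1438, 363, 0]) cylinder(h = 716, r = 28);
translate([258, 1176, 0]) cylinder(h = 716, r = 28);
translate([1438, 1176, 0]) cylinder(h = 716, r = 28);


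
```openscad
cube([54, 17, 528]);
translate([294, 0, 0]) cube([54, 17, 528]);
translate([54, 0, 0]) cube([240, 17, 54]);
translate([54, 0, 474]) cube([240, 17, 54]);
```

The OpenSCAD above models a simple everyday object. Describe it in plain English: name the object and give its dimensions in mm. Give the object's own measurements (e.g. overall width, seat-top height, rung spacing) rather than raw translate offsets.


A rectangular picture frame lying in the x–z plane (depth along y). The opening is 240 mm wide (x) by 420 mm tall (z), surrounded by a border 54 mm wide on all four sides. The frame is 17 mm deep and is made of two full-height vertical stiles with two horizontal rails fitted between them.


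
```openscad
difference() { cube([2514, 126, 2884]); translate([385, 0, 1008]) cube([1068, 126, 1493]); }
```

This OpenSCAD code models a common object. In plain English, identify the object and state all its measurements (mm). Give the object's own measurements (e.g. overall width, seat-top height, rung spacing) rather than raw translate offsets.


A wall 2514 mm long (x), 126 mm thick (y), 2884 mm tall, with a rectangular window opening cut through it. The opening is 1068 mm wide and 1493 mm tall; its sill is at z = 1008 mm and its near (−x) edge is 385 mm from the wall's −x end. The opening passes through the full wall thickness.


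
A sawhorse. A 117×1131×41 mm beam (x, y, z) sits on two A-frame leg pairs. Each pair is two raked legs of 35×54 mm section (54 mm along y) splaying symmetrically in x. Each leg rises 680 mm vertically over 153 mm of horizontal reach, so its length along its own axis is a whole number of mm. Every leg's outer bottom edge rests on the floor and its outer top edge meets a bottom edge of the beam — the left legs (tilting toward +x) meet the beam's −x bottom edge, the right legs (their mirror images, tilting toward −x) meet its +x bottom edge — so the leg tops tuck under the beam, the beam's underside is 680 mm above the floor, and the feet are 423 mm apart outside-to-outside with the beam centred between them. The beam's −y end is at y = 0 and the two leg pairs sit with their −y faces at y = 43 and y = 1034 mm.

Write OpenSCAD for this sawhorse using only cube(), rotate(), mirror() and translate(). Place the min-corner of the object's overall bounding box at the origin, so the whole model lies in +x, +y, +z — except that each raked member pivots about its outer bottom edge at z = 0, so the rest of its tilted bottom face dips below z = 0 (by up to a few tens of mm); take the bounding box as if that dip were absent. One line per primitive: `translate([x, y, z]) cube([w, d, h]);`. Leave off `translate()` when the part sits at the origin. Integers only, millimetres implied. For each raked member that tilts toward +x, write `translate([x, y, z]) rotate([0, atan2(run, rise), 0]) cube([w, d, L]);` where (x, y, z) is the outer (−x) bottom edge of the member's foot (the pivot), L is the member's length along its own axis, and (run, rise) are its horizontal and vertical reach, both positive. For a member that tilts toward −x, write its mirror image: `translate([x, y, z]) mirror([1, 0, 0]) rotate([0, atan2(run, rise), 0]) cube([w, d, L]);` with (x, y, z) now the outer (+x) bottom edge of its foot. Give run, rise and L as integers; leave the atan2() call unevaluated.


// leg length = √(153² + 680²) = 697
// right-leg outer foot x = 2·153 + 117 = 423
// beam min-corner = (153, 0, 680)
translate([153, 0, 680]) cube([117, 1131, 41]);
translate([0, 43, 0]) rotate([0, atan2(153, 680), 0]) cube([35, 54, 697]);
translate([423, 43, 0]) mirror([1, 0, 0]) rotate([0, atan2(153, 680), 0]) cube([35, 54, 697]);
translate([0, 1034, 0]) rotate([0, atan2(153, 680), 0]) cube([35, 54, 697]);
translate([423, 1034, 0]) mirror([1, 0, 0]) rotate([0, atan2(153, 680), 0]) cube([35, 54, 697]);


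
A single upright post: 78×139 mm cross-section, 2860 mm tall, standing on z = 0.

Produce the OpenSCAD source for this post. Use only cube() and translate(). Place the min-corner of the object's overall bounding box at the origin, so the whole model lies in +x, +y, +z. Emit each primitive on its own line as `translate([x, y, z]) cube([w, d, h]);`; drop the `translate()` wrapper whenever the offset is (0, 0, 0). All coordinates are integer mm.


cube([78, 139, 2860]);


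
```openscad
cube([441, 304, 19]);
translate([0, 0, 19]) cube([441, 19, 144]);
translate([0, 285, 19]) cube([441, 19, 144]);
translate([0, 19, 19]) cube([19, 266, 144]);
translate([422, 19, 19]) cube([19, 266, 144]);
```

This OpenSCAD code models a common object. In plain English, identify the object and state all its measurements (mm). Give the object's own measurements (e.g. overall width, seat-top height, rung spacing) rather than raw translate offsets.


An open-topped rectangular box: outside dimensions 441×304×163 mm, with a uniform wall and base thickness of 19 mm. The base is a full 441×304 slab on the floor; four walls sit on top of the base. The front and back walls (the −y and +y sides) span the full width; the two side walls fit between them.


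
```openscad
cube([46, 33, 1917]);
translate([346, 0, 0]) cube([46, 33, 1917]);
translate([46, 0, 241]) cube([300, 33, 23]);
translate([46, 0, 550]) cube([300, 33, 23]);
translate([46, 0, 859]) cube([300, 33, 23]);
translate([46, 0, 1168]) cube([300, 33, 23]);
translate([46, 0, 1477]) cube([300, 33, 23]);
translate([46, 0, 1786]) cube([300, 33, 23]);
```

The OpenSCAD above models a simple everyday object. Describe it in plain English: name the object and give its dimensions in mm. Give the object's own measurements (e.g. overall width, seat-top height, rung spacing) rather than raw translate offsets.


A straight ladder. Two 46×33 mm vertical rails, 1917 mm tall, stand 392 mm apart (outside-to-outside) with their front faces coplanar on the −y side. 6 rungs, each 33 mm deep and 23 mm tall, span between the inner faces of the rails, front faces flush with the rails. The lowest rung's underside is at z = 241 mm and rungs are spaced 309 mm apart (underside to underside).


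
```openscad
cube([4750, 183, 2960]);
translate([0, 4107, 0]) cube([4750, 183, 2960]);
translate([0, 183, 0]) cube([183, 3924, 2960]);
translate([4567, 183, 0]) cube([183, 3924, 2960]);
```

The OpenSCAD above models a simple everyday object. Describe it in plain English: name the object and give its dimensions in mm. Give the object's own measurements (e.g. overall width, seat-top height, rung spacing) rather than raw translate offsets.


The wall frame of a small rectangular building: four walls, each 2960 mm tall and 183 mm thick, enclosing a footprint 4750 mm (x) by 4290 mm (y) outside-to-outside, with no floor or roof. The front and back walls (the −y and +y sides) span the full width; the two side walls fit between them.


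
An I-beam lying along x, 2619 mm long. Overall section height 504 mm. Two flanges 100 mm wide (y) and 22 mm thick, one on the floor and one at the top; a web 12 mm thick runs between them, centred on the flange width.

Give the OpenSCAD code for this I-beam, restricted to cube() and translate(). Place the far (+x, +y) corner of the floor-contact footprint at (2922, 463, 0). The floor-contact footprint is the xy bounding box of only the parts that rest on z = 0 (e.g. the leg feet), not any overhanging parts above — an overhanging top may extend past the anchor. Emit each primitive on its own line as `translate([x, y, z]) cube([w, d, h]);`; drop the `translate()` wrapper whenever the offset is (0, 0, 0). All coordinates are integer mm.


translate([303, 363, 0]) cube([2619, 100, 22]);
translate([303, 407, 22]) cube([2619, 12, 460]);
translate([303, 363, 482]) cube([2619, 100, 22]);


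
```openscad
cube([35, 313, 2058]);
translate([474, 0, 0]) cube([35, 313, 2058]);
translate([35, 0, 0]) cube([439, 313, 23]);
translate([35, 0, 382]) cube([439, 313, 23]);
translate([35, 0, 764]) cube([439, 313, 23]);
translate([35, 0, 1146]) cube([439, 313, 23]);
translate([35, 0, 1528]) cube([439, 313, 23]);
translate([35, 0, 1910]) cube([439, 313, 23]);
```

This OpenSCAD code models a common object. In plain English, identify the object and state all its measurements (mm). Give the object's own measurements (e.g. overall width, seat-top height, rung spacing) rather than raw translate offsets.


An open bookshelf. Two side panels, each 35 mm thick, 313 mm deep and 2058 mm tall, stand 509 mm apart (outside-to-outside). Between them sit 6 shelves, each 23 mm thick and 313 mm deep, spanning the full gap between the sides. The bottom shelf rests on the floor (its underside at z = 0) and the clear gap between one shelf's top and the next shelf's underside is 359 mm.


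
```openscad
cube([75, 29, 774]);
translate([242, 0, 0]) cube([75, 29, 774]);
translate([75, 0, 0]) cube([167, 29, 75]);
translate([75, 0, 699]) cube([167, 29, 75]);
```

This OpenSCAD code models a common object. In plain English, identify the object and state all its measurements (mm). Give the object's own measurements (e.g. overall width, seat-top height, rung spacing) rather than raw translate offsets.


A rectangular picture frame lying in the x–z plane (depth along y). The opening is 167 mm wide (x) by 624 mm tall (z), surrounded by a border 75 mm wide on all four sides. The frame is 29 mm deep and is made of two full-height vertical stiles with two horizontal rails fitted between them.


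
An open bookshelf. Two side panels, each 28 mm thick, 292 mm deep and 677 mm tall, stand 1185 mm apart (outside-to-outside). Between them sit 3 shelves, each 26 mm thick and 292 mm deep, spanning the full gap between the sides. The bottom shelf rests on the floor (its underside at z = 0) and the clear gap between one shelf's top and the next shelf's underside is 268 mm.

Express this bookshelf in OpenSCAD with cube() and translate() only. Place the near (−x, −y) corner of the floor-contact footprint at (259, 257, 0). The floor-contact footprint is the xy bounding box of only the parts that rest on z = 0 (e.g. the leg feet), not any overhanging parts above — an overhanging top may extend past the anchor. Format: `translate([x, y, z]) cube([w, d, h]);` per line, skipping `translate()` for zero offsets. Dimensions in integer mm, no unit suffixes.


translate([259, 257, 0]) cube([28, 292, 677]);
translate([1416, 257, 0]) cube([28, 292, 677]);
translate([287, 257, 0]) cube([1129, 292, 26]);
translate([287, 257, 294]) cube([1129, 292, 26]);
translate([287, 257, 588]) cube([1129, 292, 26]);


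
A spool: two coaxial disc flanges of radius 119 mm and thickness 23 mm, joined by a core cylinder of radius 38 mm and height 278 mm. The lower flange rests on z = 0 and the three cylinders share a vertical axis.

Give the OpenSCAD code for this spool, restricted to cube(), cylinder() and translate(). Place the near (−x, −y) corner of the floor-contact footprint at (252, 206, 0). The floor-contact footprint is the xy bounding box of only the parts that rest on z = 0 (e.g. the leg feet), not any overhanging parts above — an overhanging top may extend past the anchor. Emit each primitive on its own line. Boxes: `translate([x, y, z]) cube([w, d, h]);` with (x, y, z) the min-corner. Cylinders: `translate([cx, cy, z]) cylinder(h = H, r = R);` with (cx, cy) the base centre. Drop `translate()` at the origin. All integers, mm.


translate([371, 325, 0]) cylinder(h = 23, r = 119);
translate([371, 325, 23]) cylinder(h = 278, r = 38);
translate([371, 325, 301]) cylinder(h = 23, r = 119);


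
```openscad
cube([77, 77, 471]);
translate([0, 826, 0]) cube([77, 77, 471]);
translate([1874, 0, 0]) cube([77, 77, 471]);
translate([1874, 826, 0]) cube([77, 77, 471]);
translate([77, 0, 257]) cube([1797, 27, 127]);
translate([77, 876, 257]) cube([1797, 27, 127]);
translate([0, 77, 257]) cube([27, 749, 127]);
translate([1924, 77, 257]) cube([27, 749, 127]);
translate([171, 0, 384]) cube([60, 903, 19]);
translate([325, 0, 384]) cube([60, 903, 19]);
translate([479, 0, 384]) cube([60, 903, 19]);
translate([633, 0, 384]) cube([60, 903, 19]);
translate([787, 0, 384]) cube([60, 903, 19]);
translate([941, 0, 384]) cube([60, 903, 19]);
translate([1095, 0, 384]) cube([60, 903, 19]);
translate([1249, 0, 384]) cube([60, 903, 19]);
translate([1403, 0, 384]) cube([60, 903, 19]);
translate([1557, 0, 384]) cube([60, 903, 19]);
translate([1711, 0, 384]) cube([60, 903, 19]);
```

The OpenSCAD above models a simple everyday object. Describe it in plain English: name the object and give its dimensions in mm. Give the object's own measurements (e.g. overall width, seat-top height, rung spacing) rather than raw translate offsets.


A bed frame 1951 mm long (x) by 903 mm wide (y). Four 77×77 mm corner posts, 471 mm tall, at the corners of the footprint. Four rails of 27 mm thickness and 127 mm height run between adjacent posts with their undersides at z = 257 mm, their outer faces flush with the outside of the frame (the two x-running rails run between the posts' inner faces; the two y-running rails run between the posts' inner faces). 11 slats, each 60 mm wide (x) and 19 mm thick, lie across the top of the two x-running rails, running the full 903 mm width of the frame in y; along x they sit between the end posts with a 94 mm gap after the −x posts and between neighbouring slats, leaving 103 mm before the +x posts.


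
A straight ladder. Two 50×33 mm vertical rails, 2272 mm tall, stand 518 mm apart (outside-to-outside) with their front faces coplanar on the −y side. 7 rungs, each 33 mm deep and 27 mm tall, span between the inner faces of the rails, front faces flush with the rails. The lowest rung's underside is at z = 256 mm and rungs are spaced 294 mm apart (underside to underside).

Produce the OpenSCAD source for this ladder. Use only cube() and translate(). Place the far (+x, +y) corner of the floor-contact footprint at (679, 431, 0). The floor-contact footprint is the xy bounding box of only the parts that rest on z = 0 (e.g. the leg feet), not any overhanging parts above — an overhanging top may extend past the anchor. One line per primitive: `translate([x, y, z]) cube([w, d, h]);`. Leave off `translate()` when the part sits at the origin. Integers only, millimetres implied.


translate([161, 398, 0]) cube([50, 33, 2272]);
translate([629, 398, 0]) cube([50, 33, 2272]);
translate([211, 398, 256]) cube([418, 33, 27]);
translate([211, 398, 550]) cube([418, 33, 27]);
translate([211, 398, 844]) cube([418, 33, 27]);
translate([211, 398, 1138]) cube([418, 33, 27]);
translate([211, 398, 1432]) cube([418, 33, 27]);
translate([211, 398, 1726]) cube([418, 33, 27]);
translate([211, 398, 2020]) cube([418, 33, 27]);


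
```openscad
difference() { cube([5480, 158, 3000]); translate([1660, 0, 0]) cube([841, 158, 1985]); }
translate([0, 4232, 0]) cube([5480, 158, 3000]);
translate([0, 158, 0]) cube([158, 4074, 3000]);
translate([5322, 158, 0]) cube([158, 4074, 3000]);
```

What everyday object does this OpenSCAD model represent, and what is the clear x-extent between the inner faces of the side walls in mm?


A single room. The interior width is 5164 mm.

Four walls enclosing a rectangle with a door in the front wall — a room. Outside width 5480 minus two 158 mm walls gives 5164 mm.


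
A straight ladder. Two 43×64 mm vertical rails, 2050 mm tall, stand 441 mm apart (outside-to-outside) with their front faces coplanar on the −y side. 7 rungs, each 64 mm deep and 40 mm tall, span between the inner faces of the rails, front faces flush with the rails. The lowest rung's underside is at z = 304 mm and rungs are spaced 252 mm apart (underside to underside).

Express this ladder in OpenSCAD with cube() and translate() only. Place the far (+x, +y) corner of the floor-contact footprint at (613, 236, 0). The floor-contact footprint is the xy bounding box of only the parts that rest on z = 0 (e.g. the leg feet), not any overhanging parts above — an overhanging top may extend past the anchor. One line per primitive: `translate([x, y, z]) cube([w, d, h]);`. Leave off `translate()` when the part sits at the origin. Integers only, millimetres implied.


// rung span = 441 - 2*43 = 355
// rung[k] z = 304 + k*252
translate([172, 172, 0]) cube([43, 64, 2050]);
translate([570, 172, 0]) cube([43, 64, 2050]);
translate([215, 172, 304]) cube([355, 64, 40]);
translate([215, 172, 556]) cube([355, 64, 40]);
translate([215, 172, 808]) cube([355, 64, 40]);
translate([215, 172, 1060]) cube([355, 64, 40]);
translate([215, 172, 1312]) cube([355, 64, 40]);
translate([215, 172, 1564]) cube([355, 64, 40]);
translate([215, 172, 1816]) cube([355, 64, 40]);


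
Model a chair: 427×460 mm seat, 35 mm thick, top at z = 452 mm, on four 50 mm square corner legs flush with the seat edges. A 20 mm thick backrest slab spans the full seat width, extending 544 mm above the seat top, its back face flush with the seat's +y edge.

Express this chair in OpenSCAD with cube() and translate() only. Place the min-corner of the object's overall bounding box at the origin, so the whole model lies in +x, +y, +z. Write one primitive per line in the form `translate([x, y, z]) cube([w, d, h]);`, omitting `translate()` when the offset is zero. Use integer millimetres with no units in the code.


// leg_h = 452 - 35 = 417
translate([0, 0, 417]) cube([427, 460, 35]);
cube([50, 50, 417]);
translate([377, 0, 0]) cube([50, 50, 417]);
translate([0, 410, 0]) cube([50, 50, 417]);
translate([377, 410, 0]) cube([50, 50, 417]);
translate([0, 440, 452]) cube([427, 20, 544]);


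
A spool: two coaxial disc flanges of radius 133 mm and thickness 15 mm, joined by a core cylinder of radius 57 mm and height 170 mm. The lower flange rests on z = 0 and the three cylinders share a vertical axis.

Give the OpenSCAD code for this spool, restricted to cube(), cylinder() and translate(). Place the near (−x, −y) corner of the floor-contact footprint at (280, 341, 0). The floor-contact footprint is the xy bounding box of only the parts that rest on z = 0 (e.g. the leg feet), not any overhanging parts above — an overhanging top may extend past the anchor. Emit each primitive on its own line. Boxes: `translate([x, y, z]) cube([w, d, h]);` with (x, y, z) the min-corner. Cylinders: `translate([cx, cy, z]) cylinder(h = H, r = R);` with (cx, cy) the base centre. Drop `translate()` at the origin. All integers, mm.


translate([413, 474, 0]) cylinder(h = 15, r = 133);
translate([413, 474, 15]) cylinder(h = 170, r = 57);
translate([413, 474, 185]) cylinder(h = 15, r = 133);
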